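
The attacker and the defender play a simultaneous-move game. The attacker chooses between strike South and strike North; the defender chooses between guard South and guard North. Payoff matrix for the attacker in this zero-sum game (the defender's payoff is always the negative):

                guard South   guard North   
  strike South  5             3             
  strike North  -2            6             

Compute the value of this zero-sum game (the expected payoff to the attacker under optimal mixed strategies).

Set the attacker's expected payoff from strike South equal to that from strike North:
  the attacker's payoff to strike South: q·5 + (1−q)·3 = 2q + 3
  the attacker's payoff to strike North: q·(-2) + (1−q)·6 = -8q + 6
  2q + 3 = -8q + 6  ⇒  10q = 3  ⇒  q = 3/10.
The value is the attacker's expected payoff against this mix (using strike South): (3/10)·5 + (7/10)·3 = 18/5.

v = 18/5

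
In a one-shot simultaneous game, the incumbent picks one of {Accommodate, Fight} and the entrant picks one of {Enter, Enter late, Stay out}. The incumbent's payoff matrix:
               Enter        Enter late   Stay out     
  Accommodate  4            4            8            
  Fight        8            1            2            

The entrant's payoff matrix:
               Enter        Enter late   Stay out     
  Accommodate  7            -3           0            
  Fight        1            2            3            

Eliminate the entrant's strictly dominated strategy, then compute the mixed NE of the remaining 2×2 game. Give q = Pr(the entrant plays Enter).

q = 3/5

The entrant's strategy Enter late is strictly dominated by Stay out: 0 > -3 and 3 > 2. Eliminate Enter late.
The entrant's mix must leave the incumbent indifferent between Accommodate and Fight.
  the incumbent's payoff from Accommodate: q·4 + (1−q)·8 = -4q + 8
  the incumbent's payoff from Fight: q·8 + (1−q)·2 = 6q + 2
  -4q + 8 = 6q + 2  ⇒  -10q = -6  ⇒  q = 3/5.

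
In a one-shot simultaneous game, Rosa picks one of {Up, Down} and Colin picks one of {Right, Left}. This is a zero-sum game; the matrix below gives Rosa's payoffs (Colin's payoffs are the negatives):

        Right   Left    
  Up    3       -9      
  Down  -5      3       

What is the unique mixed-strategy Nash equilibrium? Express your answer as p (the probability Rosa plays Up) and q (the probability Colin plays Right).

p = 2/5, q = 3/5

Set Colin's expected payoff from Right equal to that from Left:
  Colin's payoff from Right: p·(-3) + (1−p)·5 = -8p + 5
  Colin's payoff from Left: p·9 + (1−p)·(-3) = 12p - 3
  -8p + 5 = 12p - 3  ⇒  -20p = -8  ⇒  p = 2/5.
Set Rosa's expected payoff from Up equal to that from Down:
  Rosa's payoff to Up: q·3 + (1−q)·(-9) = 12q - 9
  Rosa's payoff to Down: q·(-5) + (1−q)·3 = -8q + 3
  12q - 9 = -8q + 3  ⇒  20q = 12  ⇒  q = 3/5.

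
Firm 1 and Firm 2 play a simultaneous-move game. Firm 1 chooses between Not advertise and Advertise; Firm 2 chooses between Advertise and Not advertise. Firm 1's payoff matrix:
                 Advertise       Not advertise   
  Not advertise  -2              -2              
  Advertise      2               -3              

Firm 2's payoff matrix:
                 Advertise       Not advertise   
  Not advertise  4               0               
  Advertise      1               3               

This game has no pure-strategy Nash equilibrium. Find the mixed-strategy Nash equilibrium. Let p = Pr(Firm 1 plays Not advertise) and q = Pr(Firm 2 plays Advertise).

p = 1/3, q = 1/5

In a mixed equilibrium Firm 2 is indifferent between Advertise and Not advertise; this condition fixes p.
  Firm 2's payoff from Advertise: p·4 + (1−p)·1 = 3p + 1
  Firm 2's payoff from Not advertise: p·0 + (1−p)·3 = -3p + 3
  3p + 1 = -3p + 3  ⇒  6p = 2  ⇒  p = 1/3.
Set Firm 1's expected payoff from Not advertise equal to that from Advertise:
  Firm 1's payoff to Not advertise: q·(-2) + (1−q)·(-2) = -2
  Firm 1's payoff to Advertise: q·2 + (1−q)·(-3) = 5q - 3
  -2 = 5q - 3  ⇒  -5q = -1  ⇒  q = 1/5.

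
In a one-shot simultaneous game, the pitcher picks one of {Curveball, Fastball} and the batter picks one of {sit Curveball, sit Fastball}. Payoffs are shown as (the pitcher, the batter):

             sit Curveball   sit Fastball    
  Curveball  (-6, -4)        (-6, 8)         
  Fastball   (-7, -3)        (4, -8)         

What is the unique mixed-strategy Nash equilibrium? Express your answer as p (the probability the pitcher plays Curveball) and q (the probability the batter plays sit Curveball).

p = 5/17, q = 10/11

In a mixed equilibrium the batter is indifferent between sit Curveball and sit Fastball; this condition fixes p.
  the batter's payoff to sit Curveball: p·(-4) + (1−p)·(-3) = -p - 3
  the batter's payoff to sit Fastball: p·8 + (1−p)·(-8) = 16p - 8
  -p - 3 = 16p - 8  ⇒  -17p = -5  ⇒  p = 5/17.
The pitcher's indifference between Curveball and Fastball determines the batter's mixing probability q:
  the pitcher's payoff from Curveball: q·(-6) + (1−q)·(-6) = -6
  the pitcher's payoff from Fastball: q·(-7) + (1−q)·4 = -11q + 4
  -6 = -11q + 4  ⇒  11q = 10  ⇒  q = 10/11.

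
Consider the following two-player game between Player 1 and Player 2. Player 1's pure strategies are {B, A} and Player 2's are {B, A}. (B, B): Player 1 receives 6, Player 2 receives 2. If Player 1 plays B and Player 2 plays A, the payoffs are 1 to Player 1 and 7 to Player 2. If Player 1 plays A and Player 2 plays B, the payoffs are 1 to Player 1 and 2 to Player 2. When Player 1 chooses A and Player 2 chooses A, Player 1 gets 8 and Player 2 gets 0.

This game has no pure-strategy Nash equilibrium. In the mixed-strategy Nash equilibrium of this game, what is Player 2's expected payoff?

2

Player 1's mix must leave Player 2 indifferent between B and A.
  Player 2's payoff from B: p·2 + (1−p)·2 = 2
  Player 2's payoff from A: p·7 + (1−p)·0 = 7p
  2 = 7p  ⇒  -7p = -2  ⇒  p = 2/7.
At equilibrium Player 2 is indifferent across columns, so Player 2's payoff equals the payoff from B: (2/7)·2 + (5/7)·2 = 2.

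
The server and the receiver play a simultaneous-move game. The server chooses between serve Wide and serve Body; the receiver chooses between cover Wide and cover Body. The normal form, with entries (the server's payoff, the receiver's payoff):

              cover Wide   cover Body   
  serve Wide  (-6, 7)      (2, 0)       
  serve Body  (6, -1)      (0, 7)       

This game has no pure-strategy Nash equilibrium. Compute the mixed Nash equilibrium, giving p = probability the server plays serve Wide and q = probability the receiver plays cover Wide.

p = 8/15, q = 1/7

In a mixed equilibrium the receiver is indifferent between cover Wide and cover Body; this condition fixes p.
  the receiver's payoff from cover Wide: p·7 + (1−p)·(-1) = 8p - 1
  the receiver's payoff from cover Body: p·0 + (1−p)·7 = -7p + 7
  8p - 1 = -7p + 7  ⇒  15p = 8  ⇒  p = 8/15.
In a mixed equilibrium the server is indifferent between serve Wide and serve Body; this condition fixes q.
  the server's payoff from serve Wide: q·(-6) + (1−q)·2 = -8q + 2
  the server's payoff from serve Body: q·6 + (1−q)·0 = 6q
  -8q + 2 = 6q  ⇒  -14q = -2  ⇒  q = 1/7.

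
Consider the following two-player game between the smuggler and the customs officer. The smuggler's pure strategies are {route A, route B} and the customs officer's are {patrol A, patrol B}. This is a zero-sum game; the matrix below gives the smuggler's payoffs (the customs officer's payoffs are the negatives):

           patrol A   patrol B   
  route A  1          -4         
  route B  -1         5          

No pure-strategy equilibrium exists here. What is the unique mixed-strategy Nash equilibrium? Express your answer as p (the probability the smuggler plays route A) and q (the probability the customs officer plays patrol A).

Set the customs officer's expected payoff from patrol A equal to that from patrol B:
  the customs officer's payoff from patrol A: p·(-1) + (1−p)·1 = -2p + 1
  the customs officer's payoff from patrol B: p·4 + (1−p)·(-5) = 9p - 5
  -2p + 1 = 9p - 5  ⇒  -11p = -6  ⇒  p = 6/11.
For the smuggler to be willing to mix, the smuggler must be indifferent between route A and route B, which pins down the customs officer's mix.
  the smuggler's payoff from route A: q·1 + (1−q)·(-4) = 5q - 4
  the smuggler's payoff from route B: q·(-1) + (1−q)·5 = -6q + 5
  5q - 4 = -6q + 5  ⇒  11q = 9  ⇒  q = 9/11.

p = 6/11, q = 9/11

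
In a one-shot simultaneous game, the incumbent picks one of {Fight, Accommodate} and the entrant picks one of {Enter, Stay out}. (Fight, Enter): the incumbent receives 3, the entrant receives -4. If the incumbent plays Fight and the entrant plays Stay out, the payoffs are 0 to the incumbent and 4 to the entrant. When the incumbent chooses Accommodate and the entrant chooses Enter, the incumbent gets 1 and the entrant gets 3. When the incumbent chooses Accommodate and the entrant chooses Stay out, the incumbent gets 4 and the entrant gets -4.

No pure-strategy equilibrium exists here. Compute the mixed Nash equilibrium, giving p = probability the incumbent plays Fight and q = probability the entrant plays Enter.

The entrant's indifference between Enter and Stay out determines the incumbent's mixing probability p:
  the entrant's payoff from Enter: p·(-4) + (1−p)·3 = -7p + 3
  the entrant's payoff from Stay out: p·4 + (1−p)·(-4) = 8p - 4
  -7p + 3 = 8p - 4  ⇒  -15p = -7  ⇒  p = 7/15.
The incumbent's indifference between Fight and Accommodate determines the entrant's mixing probability q:
  the incumbent's expected payoff from Fight: q·3 + (1−q)·0 = 3q
  the incumbent's expected payoff from Accommodate: q·1 + (1−q)·4 = -3q + 4
  3q = -3q + 4  ⇒  6q = 4  ⇒  q = 2/3.

p = 7/15, q = 2/3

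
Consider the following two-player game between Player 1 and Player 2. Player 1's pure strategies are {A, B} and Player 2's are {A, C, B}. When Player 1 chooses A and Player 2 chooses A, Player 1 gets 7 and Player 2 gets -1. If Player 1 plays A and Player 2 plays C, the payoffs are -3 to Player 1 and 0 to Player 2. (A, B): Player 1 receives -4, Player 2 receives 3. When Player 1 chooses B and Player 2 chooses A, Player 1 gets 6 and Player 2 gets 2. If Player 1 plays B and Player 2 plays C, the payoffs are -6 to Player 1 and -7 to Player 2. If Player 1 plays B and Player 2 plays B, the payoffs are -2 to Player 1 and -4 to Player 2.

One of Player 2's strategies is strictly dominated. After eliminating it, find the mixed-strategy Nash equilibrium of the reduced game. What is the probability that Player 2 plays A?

Player 2's strategy C is strictly dominated by B: 3 > 0 and -4 > -7. Eliminate C.
Player 1's indifference between A and B determines Player 2's mixing probability q:
  Player 1's expected payoff from A: q·7 + (1−q)·(-4) = 11q - 4
  Player 1's expected payoff from B: q·6 + (1−q)·(-2) = 8q - 2
  11q - 4 = 8q - 2  ⇒  3q = 2  ⇒  q = 2/3.

q = 2/3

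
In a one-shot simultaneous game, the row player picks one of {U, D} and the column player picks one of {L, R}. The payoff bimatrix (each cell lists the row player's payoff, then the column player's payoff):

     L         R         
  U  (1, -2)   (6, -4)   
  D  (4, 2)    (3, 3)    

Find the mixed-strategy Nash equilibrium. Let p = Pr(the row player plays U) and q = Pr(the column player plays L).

The row player's mix must leave the column player indifferent between L and R.
  the column player's payoff to L: p·(-2) + (1−p)·2 = -4p + 2
  the column player's payoff to R: p·(-4) + (1−p)·3 = -7p + 3
  -4p + 2 = -7p + 3  ⇒  3p = 1  ⇒  p = 1/3.
For the row player to be willing to mix, the row player must be indifferent between U and D, which pins down the column player's mix.
  the row player's expected payoff from U: q·1 + (1−q)·6 = -5q + 6
  the row player's expected payoff from D: q·4 + (1−q)·3 = q + 3
  -5q + 6 = q + 3  ⇒  -6q = -3  ⇒  q = 1/2.

p = 1/3, q = 1/2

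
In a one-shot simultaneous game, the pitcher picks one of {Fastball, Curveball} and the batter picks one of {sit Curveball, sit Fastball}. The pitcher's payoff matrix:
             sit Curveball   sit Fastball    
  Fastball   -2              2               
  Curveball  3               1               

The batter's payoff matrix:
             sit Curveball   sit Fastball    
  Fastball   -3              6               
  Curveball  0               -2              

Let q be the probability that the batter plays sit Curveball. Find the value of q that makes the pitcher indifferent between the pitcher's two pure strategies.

q = 1/6

The batter's mix must leave the pitcher indifferent between Fastball and Curveball.
  the pitcher's payoff to Fastball: q·(-2) + (1−q)·2 = -4q + 2
  the pitcher's payoff to Curveball: q·3 + (1−q)·1 = 2q + 1
  -4q + 2 = 2q + 1  ⇒  -6q = -1  ⇒  q = 1/6.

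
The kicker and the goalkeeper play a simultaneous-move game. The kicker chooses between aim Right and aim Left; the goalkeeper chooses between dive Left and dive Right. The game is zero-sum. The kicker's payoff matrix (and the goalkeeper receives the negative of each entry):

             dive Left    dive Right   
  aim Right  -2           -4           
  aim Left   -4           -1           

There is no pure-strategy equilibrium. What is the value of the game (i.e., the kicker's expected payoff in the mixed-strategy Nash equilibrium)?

v = -14/5

The goalkeeper's mix must leave the kicker indifferent between aim Right and aim Left.
  the kicker's expected payoff from aim Right: q·(-2) + (1−q)·(-4) = 2q - 4
  the kicker's expected payoff from aim Left: q·(-4) + (1−q)·(-1) = -3q - 1
  2q - 4 = -3q - 1  ⇒  5q = 3  ⇒  q = 3/5.
The value is the kicker's expected payoff against this mix (using aim Right): (3/5)·(-2) + (2/5)·(-4) = -14/5.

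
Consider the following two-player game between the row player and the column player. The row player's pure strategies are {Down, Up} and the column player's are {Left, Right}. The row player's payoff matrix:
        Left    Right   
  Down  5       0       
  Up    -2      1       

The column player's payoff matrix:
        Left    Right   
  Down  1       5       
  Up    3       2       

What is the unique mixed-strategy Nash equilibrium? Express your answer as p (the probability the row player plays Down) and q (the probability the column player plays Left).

The row player's mix must leave the column player indifferent between Left and Right.
  the column player's expected payoff from Left: p·1 + (1−p)·3 = -2p + 3
  the column player's expected payoff from Right: p·5 + (1−p)·2 = 3p + 2
  -2p + 3 = 3p + 2  ⇒  -5p = -1  ⇒  p = 1/5.
In a mixed equilibrium the row player is indifferent between Down and Up; this condition fixes q.
  the row player's payoff to Down: q·5 + (1−q)·0 = 5q
  the row player's payoff to Up: q·(-2) + (1−q)·1 = -3q + 1
  5q = -3q + 1  ⇒  8q = 1  ⇒  q = 1/8.

p = 1/5, q = 1/8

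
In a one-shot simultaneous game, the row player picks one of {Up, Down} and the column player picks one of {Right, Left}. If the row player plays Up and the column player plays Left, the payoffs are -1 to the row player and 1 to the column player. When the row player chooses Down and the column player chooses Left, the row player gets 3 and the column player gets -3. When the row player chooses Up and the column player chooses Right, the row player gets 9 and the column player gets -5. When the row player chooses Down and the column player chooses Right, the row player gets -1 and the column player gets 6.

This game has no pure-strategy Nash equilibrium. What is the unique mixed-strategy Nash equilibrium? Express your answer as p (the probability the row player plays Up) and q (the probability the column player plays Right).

For the column player to be willing to mix, the column player must be indifferent between Right and Left, which pins down the row player's mix.
  the column player's payoff to Right: p·(-5) + (1−p)·6 = -11p + 6
  the column player's payoff to Left: p·1 + (1−p)·(-3) = 4p - 3
  -11p + 6 = 4p - 3  ⇒  -15p = -9  ⇒  p = 3/5.
The column player's mix must leave the row player indifferent between Up and Down.
  the row player's payoff to Up: q·9 + (1−q)·(-1) = 10q - 1
  the row player's payoff to Down: q·(-1) + (1−q)·3 = -4q + 3
  10q - 1 = -4q + 3  ⇒  14q = 4  ⇒  q = 2/7.

p = 3/5, q = 2/7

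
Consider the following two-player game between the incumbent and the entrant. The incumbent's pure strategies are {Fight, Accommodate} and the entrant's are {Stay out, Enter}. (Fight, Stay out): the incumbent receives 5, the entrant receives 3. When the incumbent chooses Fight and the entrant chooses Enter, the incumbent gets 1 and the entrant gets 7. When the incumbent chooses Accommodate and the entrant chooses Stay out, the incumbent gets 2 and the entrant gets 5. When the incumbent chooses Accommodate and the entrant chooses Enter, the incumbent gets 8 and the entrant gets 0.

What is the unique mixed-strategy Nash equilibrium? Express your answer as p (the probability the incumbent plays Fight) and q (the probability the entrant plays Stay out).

In a mixed equilibrium the entrant is indifferent between Stay out and Enter; this condition fixes p.
  the entrant's payoff to Stay out: p·3 + (1−p)·5 = -2p + 5
  the entrant's payoff to Enter: p·7 + (1−p)·0 = 7p
  -2p + 5 = 7p  ⇒  -9p = -5  ⇒  p = 5/9.
In a mixed equilibrium the incumbent is indifferent between Fight and Accommodate; this condition fixes q.
  the incumbent's payoff from Fight: q·5 + (1−q)·1 = 4q + 1
  the incumbent's payoff from Accommodate: q·2 + (1−q)·8 = -6q + 8
  4q + 1 = -6q + 8  ⇒  10q = 7  ⇒  q = 7/10.

p = 5/9, q = 7/10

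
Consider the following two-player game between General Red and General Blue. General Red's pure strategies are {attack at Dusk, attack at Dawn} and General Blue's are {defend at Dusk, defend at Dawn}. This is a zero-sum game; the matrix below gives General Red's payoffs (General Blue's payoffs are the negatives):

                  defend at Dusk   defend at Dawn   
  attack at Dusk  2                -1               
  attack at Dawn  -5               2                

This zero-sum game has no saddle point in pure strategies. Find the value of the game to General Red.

For General Red to be willing to mix, General Red must be indifferent between attack at Dusk and attack at Dawn, which pins down General Blue's mix.
  General Red's payoff to attack at Dusk: q·2 + (1−q)·(-1) = 3q - 1
  General Red's payoff to attack at Dawn: q·(-5) + (1−q)·2 = -7q + 2
  3q - 1 = -7q + 2  ⇒  10q = 3  ⇒  q = 3/10.
The value is General Red's expected payoff against this mix (using attack at Dusk): (3/10)·2 + (7/10)·(-1) = -1/10.

v = -1/10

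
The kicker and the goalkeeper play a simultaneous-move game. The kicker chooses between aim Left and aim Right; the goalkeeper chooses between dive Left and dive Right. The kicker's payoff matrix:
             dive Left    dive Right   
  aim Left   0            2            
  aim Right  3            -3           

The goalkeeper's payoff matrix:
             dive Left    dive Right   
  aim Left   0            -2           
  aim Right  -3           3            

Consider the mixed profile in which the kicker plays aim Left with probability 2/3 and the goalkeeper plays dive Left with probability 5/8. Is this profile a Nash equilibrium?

Given the kicker's mix p = 2/3, the goalkeeper's payoff from dive Left is -1 but from dive Right is -1/3. The goalkeeper strictly prefers dive Right, so the goalkeeper would not mix.
So the proposed profile is not a Nash equilibrium.

No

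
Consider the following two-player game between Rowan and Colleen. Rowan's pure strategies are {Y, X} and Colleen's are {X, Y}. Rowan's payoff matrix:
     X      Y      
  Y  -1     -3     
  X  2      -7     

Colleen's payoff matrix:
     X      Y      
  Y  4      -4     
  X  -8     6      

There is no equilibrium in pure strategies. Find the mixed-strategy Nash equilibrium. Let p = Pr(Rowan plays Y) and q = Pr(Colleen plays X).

For Colleen to be willing to mix, Colleen must be indifferent between X and Y, which pins down Rowan's mix.
  Colleen's expected payoff from X: p·4 + (1−p)·(-8) = 12p - 8
  Colleen's expected payoff from Y: p·(-4) + (1−p)·6 = -10p + 6
  12p - 8 = -10p + 6  ⇒  22p = 14  ⇒  p = 7/11.
Colleen's mix must leave Rowan indifferent between Y and X.
  Rowan's expected payoff from Y: q·(-1) + (1−q)·(-3) = 2q - 3
  Rowan's expected payoff from X: q·2 + (1−q)·(-7) = 9q - 7
  2q - 3 = 9q - 7  ⇒  -7q = -4  ⇒  q = 4/7.

p = 7/11, q = 4/7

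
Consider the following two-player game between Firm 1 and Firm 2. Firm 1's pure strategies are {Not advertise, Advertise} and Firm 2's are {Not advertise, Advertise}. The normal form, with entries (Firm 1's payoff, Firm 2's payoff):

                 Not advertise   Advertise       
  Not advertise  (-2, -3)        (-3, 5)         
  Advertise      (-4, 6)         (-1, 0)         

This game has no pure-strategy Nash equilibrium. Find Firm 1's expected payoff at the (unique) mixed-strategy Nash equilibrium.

Set Firm 1's expected payoff from Not advertise equal to that from Advertise:
  Firm 1's payoff to Not advertise: q·(-2) + (1−q)·(-3) = q - 3
  Firm 1's payoff to Advertise: q·(-4) + (1−q)·(-1) = -3q - 1
  q - 3 = -3q - 1  ⇒  4q = 2  ⇒  q = 1/2.
At equilibrium Firm 1 is indifferent across rows, so Firm 1's payoff equals the payoff from Not advertise: (1/2)·(-2) + (1/2)·(-3) = -5/2.

-5/2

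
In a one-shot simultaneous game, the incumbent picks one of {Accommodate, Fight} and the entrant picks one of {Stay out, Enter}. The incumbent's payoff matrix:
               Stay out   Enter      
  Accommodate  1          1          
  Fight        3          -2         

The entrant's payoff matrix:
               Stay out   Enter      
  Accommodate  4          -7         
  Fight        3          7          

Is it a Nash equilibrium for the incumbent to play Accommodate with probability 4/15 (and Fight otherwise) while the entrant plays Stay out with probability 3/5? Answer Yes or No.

Check the entrant's indifference given the incumbent's mix p = 4/15:
  payoff from Stay out = 49/15; payoff from Enter = 49/15 — equal.
Check the incumbent's indifference given the entrant's mix q = 3/5:
  payoff from Accommodate = 1; payoff from Fight = 1 — equal.
Both players are indifferent, so neither can profitably deviate.

Yes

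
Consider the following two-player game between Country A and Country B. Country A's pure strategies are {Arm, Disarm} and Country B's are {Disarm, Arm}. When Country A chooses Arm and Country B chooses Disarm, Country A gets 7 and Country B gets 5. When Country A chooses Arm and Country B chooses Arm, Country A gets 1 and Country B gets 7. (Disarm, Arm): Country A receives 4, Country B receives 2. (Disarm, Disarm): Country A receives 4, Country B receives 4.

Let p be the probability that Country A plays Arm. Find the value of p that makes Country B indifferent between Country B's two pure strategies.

Country A's mix must leave Country B indifferent between Disarm and Arm.
  Country B's payoff from Disarm: p·5 + (1−p)·4 = p + 4
  Country B's payoff from Arm: p·7 + (1−p)·2 = 5p + 2
  p + 4 = 5p + 2  ⇒  -4p = -2  ⇒  p = 1/2.

p = 1/2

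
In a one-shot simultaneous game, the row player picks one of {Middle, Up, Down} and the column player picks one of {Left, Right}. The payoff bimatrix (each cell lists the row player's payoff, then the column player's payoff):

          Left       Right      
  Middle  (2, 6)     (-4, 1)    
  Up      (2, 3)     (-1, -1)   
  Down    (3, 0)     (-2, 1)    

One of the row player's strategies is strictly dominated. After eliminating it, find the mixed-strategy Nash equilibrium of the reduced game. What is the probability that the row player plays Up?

p = 1/5

The row player's strategy Middle is strictly dominated by Down: 3 > 2 and -2 > -4. Eliminate Middle.
Set the column player's expected payoff from Left equal to that from Right:
  the column player's payoff to Left: p·3 + (1−p)·0 = 3p
  the column player's payoff to Right: p·(-1) + (1−p)·1 = -2p + 1
  3p = -2p + 1  ⇒  5p = 1  ⇒  p = 1/5.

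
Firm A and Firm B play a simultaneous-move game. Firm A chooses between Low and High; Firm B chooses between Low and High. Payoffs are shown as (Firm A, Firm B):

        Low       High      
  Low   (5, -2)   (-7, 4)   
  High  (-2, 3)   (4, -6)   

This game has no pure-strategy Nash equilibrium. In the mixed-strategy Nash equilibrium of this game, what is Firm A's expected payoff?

1/3

For Firm A to be willing to mix, Firm A must be indifferent between Low and High, which pins down Firm B's mix.
  Firm A's payoff from Low: q·5 + (1−q)·(-7) = 12q - 7
  Firm A's payoff from High: q·(-2) + (1−q)·4 = -6q + 4
  12q - 7 = -6q + 4  ⇒  18q = 11  ⇒  q = 11/18.
At equilibrium Firm A is indifferent across rows, so Firm A's payoff equals the payoff from Low: (11/18)·5 + (7/18)·(-7) = 1/3.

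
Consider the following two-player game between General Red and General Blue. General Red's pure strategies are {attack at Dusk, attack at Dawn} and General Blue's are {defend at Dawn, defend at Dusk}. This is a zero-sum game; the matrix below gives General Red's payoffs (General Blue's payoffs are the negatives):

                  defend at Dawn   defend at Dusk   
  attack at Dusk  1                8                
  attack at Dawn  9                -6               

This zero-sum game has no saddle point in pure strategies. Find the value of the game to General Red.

v = 39/11

General Red's indifference between attack at Dusk and attack at Dawn determines General Blue's mixing probability q:
  General Red's payoff from attack at Dusk: q·1 + (1−q)·8 = -7q + 8
  General Red's payoff from attack at Dawn: q·9 + (1−q)·(-6) = 15q - 6
  -7q + 8 = 15q - 6  ⇒  -22q = -14  ⇒  q = 7/11.
The value is General Red's expected payoff against this mix (using attack at Dusk): (7/11)·1 + (4/11)·8 = 39/11.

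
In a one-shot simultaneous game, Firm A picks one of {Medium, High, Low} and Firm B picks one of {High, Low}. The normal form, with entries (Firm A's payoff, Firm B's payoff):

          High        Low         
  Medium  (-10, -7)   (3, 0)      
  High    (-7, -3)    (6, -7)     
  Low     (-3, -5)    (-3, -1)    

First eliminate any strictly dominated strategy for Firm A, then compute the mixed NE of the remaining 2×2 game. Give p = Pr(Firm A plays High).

p = 1/2

Firm A's strategy Medium is strictly dominated by High: -7 > -10 and 6 > 3. Eliminate Medium.
Set Firm B's expected payoff from High equal to that from Low:
  Firm B's payoff from High: p·(-3) + (1−p)·(-5) = 2p - 5
  Firm B's payoff from Low: p·(-7) + (1−p)·(-1) = -6p - 1
  2p - 5 = -6p - 1  ⇒  8p = 4  ⇒  p = 1/2.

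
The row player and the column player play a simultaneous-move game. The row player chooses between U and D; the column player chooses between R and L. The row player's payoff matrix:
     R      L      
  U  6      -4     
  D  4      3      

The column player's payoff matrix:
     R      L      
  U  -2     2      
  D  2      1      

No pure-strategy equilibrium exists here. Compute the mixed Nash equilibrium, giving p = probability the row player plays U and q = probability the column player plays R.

The row player's mix must leave the column player indifferent between R and L.
  the column player's payoff from R: p·(-2) + (1−p)·2 = -4p + 2
  the column player's payoff from L: p·2 + (1−p)·1 = p + 1
  -4p + 2 = p + 1  ⇒  -5p = -1  ⇒  p = 1/5.
For the row player to be willing to mix, the row player must be indifferent between U and D, which pins down the column player's mix.
  the row player's payoff from U: q·6 + (1−q)·(-4) = 10q - 4
  the row player's payoff from D: q·4 + (1−q)·3 = q + 3
  10q - 4 = q + 3  ⇒  9q = 7  ⇒  q = 7/9.

p = 1/5, q = 7/9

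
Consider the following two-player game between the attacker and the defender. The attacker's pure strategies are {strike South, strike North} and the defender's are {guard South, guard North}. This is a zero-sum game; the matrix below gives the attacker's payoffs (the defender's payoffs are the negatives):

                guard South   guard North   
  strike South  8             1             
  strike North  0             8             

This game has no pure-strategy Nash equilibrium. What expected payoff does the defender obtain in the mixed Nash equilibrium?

In a mixed equilibrium the defender is indifferent between guard South and guard North; this condition fixes p.
  the defender's payoff to guard South: p·(-8) + (1−p)·0 = -8p
  the defender's payoff to guard North: p·(-1) + (1−p)·(-8) = 7p - 8
  -8p = 7p - 8  ⇒  -15p = -8  ⇒  p = 8/15.
At equilibrium the defender is indifferent across columns, so the defender's payoff equals the payoff from guard South: (8/15)·(-8) + (7/15)·0 = -64/15.

-64/15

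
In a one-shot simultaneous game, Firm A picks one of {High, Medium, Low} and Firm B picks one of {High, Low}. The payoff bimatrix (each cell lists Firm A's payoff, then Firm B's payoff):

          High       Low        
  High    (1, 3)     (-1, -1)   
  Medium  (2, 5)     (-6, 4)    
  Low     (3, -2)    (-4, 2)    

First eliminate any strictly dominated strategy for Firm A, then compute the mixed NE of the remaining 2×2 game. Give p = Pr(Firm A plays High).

p = 1/2

Firm A's strategy Medium is strictly dominated by Low: 3 > 2 and -4 > -6. Eliminate Medium.
Firm A's mix must leave Firm B indifferent between High and Low.
  Firm B's expected payoff from High: p·3 + (1−p)·(-2) = 5p - 2
  Firm B's expected payoff from Low: p·(-1) + (1−p)·2 = -3p + 2
  5p - 2 = -3p + 2  ⇒  8p = 4  ⇒  p = 1/2.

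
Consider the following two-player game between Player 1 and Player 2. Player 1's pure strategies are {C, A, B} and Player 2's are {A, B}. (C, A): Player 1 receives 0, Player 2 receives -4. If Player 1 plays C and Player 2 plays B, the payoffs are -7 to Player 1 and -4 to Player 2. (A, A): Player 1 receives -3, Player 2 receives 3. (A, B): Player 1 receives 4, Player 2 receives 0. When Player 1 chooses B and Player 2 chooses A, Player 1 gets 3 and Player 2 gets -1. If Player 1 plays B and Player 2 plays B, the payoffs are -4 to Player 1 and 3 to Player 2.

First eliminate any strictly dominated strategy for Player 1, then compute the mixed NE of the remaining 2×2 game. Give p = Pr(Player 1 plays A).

Player 1's strategy C is strictly dominated by B: 3 > 0 and -4 > -7. Eliminate C.
In a mixed equilibrium Player 2 is indifferent between A and B; this condition fixes p.
  Player 2's payoff from A: p·3 + (1−p)·(-1) = 4p - 1
  Player 2's payoff from B: p·0 + (1−p)·3 = -3p + 3
  4p - 1 = -3p + 3  ⇒  7p = 4  ⇒  p = 4/7.

p = 4/7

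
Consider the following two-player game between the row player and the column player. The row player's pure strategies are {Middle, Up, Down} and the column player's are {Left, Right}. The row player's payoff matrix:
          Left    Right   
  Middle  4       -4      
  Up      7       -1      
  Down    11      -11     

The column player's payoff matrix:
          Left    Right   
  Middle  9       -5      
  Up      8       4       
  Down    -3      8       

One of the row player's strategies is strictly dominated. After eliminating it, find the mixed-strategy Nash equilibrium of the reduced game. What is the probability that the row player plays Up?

The row player's strategy Middle is strictly dominated by Up: 7 > 4 and -1 > -4. Eliminate Middle.
In a mixed equilibrium the column player is indifferent between Left and Right; this condition fixes p.
  the column player's expected payoff from Left: p·8 + (1−p)·(-3) = 11p - 3
  the column player's expected payoff from Right: p·4 + (1−p)·8 = -4p + 8
  11p - 3 = -4p + 8  ⇒  15p = 11  ⇒  p = 11/15.

p = 11/15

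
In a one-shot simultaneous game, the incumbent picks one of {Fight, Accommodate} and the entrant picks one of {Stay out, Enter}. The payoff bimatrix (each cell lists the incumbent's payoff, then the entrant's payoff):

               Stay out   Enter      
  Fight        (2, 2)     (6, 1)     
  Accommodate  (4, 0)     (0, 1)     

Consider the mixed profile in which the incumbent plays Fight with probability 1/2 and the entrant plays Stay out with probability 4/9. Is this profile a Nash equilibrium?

No

Given the entrant's mix q = 4/9, the incumbent's payoff from Fight is 38/9 but from Accommodate is 16/9. The incumbent strictly prefers Fight, so the incumbent would not mix.
So the proposed profile is not a Nash equilibrium.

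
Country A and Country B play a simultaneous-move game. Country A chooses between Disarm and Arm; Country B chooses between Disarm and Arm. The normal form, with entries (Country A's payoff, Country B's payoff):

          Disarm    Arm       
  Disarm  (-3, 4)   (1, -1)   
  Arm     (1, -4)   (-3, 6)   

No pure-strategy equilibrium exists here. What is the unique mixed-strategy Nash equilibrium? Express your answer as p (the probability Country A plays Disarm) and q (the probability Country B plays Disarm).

Country B's indifference between Disarm and Arm determines Country A's mixing probability p:
  Country B's expected payoff from Disarm: p·4 + (1−p)·(-4) = 8p - 4
  Country B's expected payoff from Arm: p·(-1) + (1−p)·6 = -7p + 6
  8p - 4 = -7p + 6  ⇒  15p = 10  ⇒  p = 2/3.
Country A's indifference between Disarm and Arm determines Country B's mixing probability q:
  Country A's payoff to Disarm: q·(-3) + (1−q)·1 = -4q + 1
  Country A's payoff to Arm: q·1 + (1−q)·(-3) = 4q - 3
  -4q + 1 = 4q - 3  ⇒  -8q = -4  ⇒  q = 1/2.

p = 2/3, q = 1/2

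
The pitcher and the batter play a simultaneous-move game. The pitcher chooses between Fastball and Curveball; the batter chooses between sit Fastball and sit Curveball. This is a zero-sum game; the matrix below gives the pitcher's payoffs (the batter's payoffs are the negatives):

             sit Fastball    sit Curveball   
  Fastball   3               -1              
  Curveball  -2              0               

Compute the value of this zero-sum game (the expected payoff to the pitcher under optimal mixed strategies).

The batter's mix must leave the pitcher indifferent between Fastball and Curveball.
  the pitcher's payoff to Fastball: q·3 + (1−q)·(-1) = 4q - 1
  the pitcher's payoff to Curveball: q·(-2) + (1−q)·0 = -2q
  4q - 1 = -2q  ⇒  6q = 1  ⇒  q = 1/6.
The value is the pitcher's expected payoff against this mix (using Fastball): (1/6)·3 + (5/6)·(-1) = -1/3.

v = -1/3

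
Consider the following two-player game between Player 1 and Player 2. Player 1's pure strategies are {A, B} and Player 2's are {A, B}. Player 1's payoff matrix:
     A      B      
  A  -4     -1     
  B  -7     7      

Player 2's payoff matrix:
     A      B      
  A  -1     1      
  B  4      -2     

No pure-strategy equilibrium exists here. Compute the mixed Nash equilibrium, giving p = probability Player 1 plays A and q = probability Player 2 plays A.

For Player 2 to be willing to mix, Player 2 must be indifferent between A and B, which pins down Player 1's mix.
  Player 2's payoff from A: p·(-1) + (1−p)·4 = -5p + 4
  Player 2's payoff from B: p·1 + (1−p)·(-2) = 3p - 2
  -5p + 4 = 3p - 2  ⇒  -8p = -6  ⇒  p = 3/4.
In a mixed equilibrium Player 1 is indifferent between A and B; this condition fixes q.
  Player 1's payoff to A: q·(-4) + (1−q)·(-1) = -3q - 1
  Player 1's payoff to B: q·(-7) + (1−q)·7 = -14q + 7
  -3q - 1 = -14q + 7  ⇒  11q = 8  ⇒  q = 8/11.

p = 3/4, q = 8/11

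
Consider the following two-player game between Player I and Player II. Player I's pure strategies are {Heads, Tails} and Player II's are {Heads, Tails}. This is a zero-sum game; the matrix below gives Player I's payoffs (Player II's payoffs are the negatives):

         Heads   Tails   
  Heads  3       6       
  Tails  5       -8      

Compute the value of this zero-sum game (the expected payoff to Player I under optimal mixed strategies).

Set Player I's expected payoff from Heads equal to that from Tails:
  Player I's payoff from Heads: q·3 + (1−q)·6 = -3q + 6
  Player I's payoff from Tails: q·5 + (1−q)·(-8) = 13q - 8
  -3q + 6 = 13q - 8  ⇒  -16q = -14  ⇒  q = 7/8.
The value is Player I's expected payoff against this mix (using Heads): (7/8)·3 + (1/8)·6 = 27/8.

v = 27/8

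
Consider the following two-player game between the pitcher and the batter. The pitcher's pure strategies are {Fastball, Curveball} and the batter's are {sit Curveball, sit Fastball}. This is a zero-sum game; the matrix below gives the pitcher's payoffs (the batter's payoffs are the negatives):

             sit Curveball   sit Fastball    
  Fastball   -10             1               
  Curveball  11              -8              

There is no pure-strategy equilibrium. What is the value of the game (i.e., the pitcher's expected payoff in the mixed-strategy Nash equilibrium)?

In a mixed equilibrium the pitcher is indifferent between Fastball and Curveball; this condition fixes q.
  the pitcher's payoff from Fastball: q·(-10) + (1−q)·1 = -11q + 1
  the pitcher's payoff from Curveball: q·11 + (1−q)·(-8) = 19q - 8
  -11q + 1 = 19q - 8  ⇒  -30q = -9  ⇒  q = 3/10.
The value is the pitcher's expected payoff against this mix (using Fastball): (3/10)·(-10) + (7/10)·1 = -23/10.

v = -23/10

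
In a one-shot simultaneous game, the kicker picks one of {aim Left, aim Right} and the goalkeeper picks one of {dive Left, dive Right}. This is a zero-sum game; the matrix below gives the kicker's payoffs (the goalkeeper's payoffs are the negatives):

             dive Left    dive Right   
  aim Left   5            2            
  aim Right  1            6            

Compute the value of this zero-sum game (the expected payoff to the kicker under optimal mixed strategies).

v = 7/2

In a mixed equilibrium the kicker is indifferent between aim Left and aim Right; this condition fixes q.
  the kicker's expected payoff from aim Left: q·5 + (1−q)·2 = 3q + 2
  the kicker's expected payoff from aim Right: q·1 + (1−q)·6 = -5q + 6
  3q + 2 = -5q + 6  ⇒  8q = 4  ⇒  q = 1/2.
The value is the kicker's expected payoff against this mix (using aim Left): (1/2)·5 + (1/2)·2 = 7/2.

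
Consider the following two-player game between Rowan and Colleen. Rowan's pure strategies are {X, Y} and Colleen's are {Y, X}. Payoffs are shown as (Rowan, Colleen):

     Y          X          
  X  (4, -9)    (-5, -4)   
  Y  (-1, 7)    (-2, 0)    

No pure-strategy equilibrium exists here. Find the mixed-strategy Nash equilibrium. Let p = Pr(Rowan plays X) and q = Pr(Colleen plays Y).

p = 7/12, q = 3/8

Set Colleen's expected payoff from Y equal to that from X:
  Colleen's payoff to Y: p·(-9) + (1−p)·7 = -16p + 7
  Colleen's payoff to X: p·(-4) + (1−p)·0 = -4p
  -16p + 7 = -4p  ⇒  -12p = -7  ⇒  p = 7/12.
In a mixed equilibrium Rowan is indifferent between X and Y; this condition fixes q.
  Rowan's expected payoff from X: q·4 + (1−q)·(-5) = 9q - 5
  Rowan's expected payoff from Y: q·(-1) + (1−q)·(-2) = q - 2
  9q - 5 = q - 2  ⇒  8q = 3  ⇒  q = 3/8.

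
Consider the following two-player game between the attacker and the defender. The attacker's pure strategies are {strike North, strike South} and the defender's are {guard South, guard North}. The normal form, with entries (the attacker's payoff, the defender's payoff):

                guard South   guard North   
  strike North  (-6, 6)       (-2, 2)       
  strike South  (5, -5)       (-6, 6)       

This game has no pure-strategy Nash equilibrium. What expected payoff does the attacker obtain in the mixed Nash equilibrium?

For the attacker to be willing to mix, the attacker must be indifferent between strike North and strike South, which pins down the defender's mix.
  the attacker's payoff from strike North: q·(-6) + (1−q)·(-2) = -4q - 2
  the attacker's payoff from strike South: q·5 + (1−q)·(-6) = 11q - 6
  -4q - 2 = 11q - 6  ⇒  -15q = -4  ⇒  q = 4/15.
At equilibrium the attacker is indifferent across rows, so the attacker's payoff equals the payoff from strike North: (4/15)·(-6) + (11/15)·(-2) = -46/15.

-46/15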